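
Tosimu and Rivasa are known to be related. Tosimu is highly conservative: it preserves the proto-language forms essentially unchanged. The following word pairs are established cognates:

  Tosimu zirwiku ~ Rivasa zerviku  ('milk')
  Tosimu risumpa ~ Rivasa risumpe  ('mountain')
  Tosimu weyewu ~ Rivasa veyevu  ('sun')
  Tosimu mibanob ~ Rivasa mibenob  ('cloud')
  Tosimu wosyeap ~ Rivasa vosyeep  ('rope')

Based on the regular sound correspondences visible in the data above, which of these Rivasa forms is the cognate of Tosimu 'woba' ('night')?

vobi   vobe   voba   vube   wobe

vobe

wosyeap ~ vosyeep — Tosimu w corresponds to Rivasa v word-initially before a back vowel.
risumpa ~ risumpe — Tosimu a corresponds to Rivasa e word-finally.
Applying these to Tosimu 'woba':
  woba → voba   (w→v word-initially before a back vowel)
  voba → vobe   (a→e word-finally)
So the Rivasa cognate is 'vobe'.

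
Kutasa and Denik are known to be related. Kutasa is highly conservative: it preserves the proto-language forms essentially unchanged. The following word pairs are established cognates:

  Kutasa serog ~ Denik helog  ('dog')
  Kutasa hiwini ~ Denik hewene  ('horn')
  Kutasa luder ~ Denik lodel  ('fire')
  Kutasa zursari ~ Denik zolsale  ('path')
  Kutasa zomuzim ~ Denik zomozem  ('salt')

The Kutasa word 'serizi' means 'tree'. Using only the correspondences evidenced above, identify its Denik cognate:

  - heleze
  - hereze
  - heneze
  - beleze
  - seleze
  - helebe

heleze

serog ~ helog — Kutasa s corresponds to Denik h word-initially before a front vowel.
zursari ~ zolsale — Kutasa r corresponds to Denik l between vowels (before a front vowel).
hiwini ~ hewene — Kutasa i corresponds to Denik e after a consonant, before a consonant other than r, m, n, p, b, f, v.
hiwini ~ hewene, zursari ~ zolsale — Kutasa i corresponds to Denik e word-finally.
Applying these to Kutasa 'serizi':
  serizi → herizi   (s→h word-initially before a front vowel)
  herizi → helizi   (r→l between vowels (before a front vowel))
  helizi → helezi   (i→e after a consonant, before a consonant other than r, m, n, p, b, f, v)
  helezi → heleze   (i→e word-finally)
So the Denik cognate is 'heleze'.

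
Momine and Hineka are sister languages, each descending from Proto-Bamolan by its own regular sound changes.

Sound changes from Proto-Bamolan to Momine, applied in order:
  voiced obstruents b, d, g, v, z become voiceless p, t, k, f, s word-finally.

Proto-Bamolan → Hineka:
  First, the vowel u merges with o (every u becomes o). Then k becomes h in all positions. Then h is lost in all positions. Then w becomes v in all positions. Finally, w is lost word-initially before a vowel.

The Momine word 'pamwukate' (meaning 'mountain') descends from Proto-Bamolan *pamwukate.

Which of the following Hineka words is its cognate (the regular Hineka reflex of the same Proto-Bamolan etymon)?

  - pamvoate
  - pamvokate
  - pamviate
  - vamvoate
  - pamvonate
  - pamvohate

pamvoate

Hineka: start from *pamwukate.
  rule 1 (vowel merger): pamwukate → pamwokate
  rule 2 (unconditioned shift): pamwokate → pamwohate
  rule 3 (h-loss): pamwohate → pamwoate
  rule 4 (unconditioned shift): pamwoate → pamvoate
  rule 5: no change — pamvoate
  ⇒ Hineka pamvoate
The other candidates each miss or misapply at least one Hineka change.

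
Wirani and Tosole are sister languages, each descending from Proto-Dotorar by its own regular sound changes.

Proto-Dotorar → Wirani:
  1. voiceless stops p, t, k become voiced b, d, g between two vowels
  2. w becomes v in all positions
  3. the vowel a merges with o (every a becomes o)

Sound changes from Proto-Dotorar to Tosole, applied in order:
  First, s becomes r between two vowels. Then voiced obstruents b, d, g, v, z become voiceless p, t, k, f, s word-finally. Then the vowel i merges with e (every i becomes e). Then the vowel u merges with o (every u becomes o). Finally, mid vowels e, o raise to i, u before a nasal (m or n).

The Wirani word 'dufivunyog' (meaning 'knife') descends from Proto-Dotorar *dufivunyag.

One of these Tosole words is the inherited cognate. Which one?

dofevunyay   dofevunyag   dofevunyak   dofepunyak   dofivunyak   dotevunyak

dofevunyak

Tosole: *dufivunyag > dufivunyak > dufevunyak > dofevonyak > dofevunyak  (by final devoicing, vowel merger, vowel merger, pre-nasal raising)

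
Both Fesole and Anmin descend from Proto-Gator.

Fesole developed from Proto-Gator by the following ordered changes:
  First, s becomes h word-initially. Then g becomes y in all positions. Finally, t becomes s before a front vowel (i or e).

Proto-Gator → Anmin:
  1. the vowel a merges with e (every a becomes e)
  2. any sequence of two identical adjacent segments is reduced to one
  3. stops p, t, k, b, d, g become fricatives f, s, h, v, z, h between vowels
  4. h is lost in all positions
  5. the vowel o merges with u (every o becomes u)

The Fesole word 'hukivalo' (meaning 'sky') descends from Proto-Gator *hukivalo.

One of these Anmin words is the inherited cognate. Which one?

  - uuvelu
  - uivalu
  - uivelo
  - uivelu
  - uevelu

uivelu

Anmin: start from *hukivalo.
  rule 1 (vowel merger): hukivalo → hukivelo
  rule 2: no change — hukivelo
  rule 3 (intervocalic lenition): hukivelo → huhivelo
  rule 4 (h-loss): huhivelo → uivelo
  rule 5 (vowel merger): uivelo → uivelu
  ⇒ Anmin uivelu
The other candidates each miss or misapply at least one Anmin change.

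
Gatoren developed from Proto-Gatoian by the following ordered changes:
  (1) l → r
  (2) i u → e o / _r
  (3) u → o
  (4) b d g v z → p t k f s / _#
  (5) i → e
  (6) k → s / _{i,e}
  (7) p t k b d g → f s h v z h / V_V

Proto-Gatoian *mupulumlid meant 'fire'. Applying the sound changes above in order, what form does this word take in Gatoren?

moforomret

Gatoren: start from *mupulumlid.
  rule 1 (unconditioned shift): mupulumlid → mupurumrid
  rule 2 (pre-rhotic lowering): mupurumrid → muporumrid
  rule 3 (vowel merger): muporumrid → moporomrid
  rule 4 (final devoicing): moporomrid → moporomrit
  rule 5 (vowel merger): moporomrit → moporomret
  rule 6: no change — moporomret
  rule 7 (intervocalic lenition): moporomret → moforomret
  ⇒ Gatoren moforomret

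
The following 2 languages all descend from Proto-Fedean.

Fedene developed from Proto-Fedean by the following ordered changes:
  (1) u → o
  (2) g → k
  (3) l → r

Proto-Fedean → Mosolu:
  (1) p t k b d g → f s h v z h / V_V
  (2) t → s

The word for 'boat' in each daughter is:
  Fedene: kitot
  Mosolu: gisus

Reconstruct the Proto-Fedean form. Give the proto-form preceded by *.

*gitut

Position 4: Fedene has o, Mosolu has u. Mosolu preserves u here (none of its changes turn any other segment into u), so the proto-segment is *u.
Position 3: Fedene has t, Mosolu has s. Fedene preserves t here (none of its changes turn any other segment into t), so the proto-segment is *t.
Position 1: Fedene has k, Mosolu has g. Mosolu preserves g here (none of its changes turn any other segment into g), so the proto-segment is *g.
This points to *gitut. Verify forward in each daughter:
Fedene: start from *gitut.
  rule 1 (vowel merger): gitut → gitot
  rule 2 (unconditioned shift): gitot → kitot
  rule 3: no change — kitot
  ⇒ Fedene kitot
Mosolu: *gitut
  gitut → gisut   [intervocalic lenition]
  gisut → gisus   [unconditioned shift]
  giving Mosolu gisus.
Only *gitut yields all of Fedene kitot, Mosolu gisus.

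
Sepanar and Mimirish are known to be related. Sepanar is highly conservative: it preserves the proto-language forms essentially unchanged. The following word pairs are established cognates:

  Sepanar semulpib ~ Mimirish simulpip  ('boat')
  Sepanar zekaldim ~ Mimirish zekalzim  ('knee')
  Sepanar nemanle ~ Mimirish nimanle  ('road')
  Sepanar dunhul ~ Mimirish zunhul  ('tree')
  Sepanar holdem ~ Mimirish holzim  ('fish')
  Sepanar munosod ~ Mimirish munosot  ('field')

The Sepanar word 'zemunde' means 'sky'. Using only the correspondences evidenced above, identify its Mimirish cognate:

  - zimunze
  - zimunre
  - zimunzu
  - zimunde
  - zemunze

semulpib ~ simulpip, nemanle ~ nimanle — Sepanar e corresponds to Mimirish i after a consonant, before a nasal.
holdem ~ holzim — Sepanar d corresponds to Mimirish z after a consonant, before a front vowel.
Applying these to Sepanar 'zemunde':
  zemunde → zimunde   (e→i after a consonant, before a nasal)
  zimunde → zimunze   (d→z after a consonant, before a front vowel)
So the Mimirish cognate is 'zimunze'.

zimunze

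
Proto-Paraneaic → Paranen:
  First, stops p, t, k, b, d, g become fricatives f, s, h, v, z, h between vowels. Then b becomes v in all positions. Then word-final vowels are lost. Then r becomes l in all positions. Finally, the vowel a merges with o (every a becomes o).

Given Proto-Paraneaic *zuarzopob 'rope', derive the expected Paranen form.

Paranen: start from *zuarzopob.
  rule 1 (intervocalic lenition): zuarzopob → zuarzofob
  rule 2 (unconditioned shift): zuarzofob → zuarzofov
  rule 3: no change — zuarzofov
  rule 4 (unconditioned shift): zuarzofov → zualzofov
  rule 5 (vowel merger): zualzofov → zuolzofov
  ⇒ Paranen zuolzofov

zuolzofov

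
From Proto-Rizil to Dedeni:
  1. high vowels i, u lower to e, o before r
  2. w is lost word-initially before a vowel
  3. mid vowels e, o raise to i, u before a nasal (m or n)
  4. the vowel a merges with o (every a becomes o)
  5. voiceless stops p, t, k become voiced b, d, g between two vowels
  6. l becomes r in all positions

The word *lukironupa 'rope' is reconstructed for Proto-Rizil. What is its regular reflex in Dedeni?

rugerunubo

Dedeni: start from *lukironupa.
  rule 1 (pre-rhotic lowering): lukironupa → lukeronupa
  rule 2: no change — lukeronupa
  rule 3 (pre-nasal raising): lukeronupa → lukerunupa
  rule 4 (vowel merger): lukerunupa → lukerunupo
  rule 5 (intervocalic voicing): lukerunupo → lugerunubo
  rule 6 (unconditioned shift): lugerunubo → rugerunubo
  ⇒ Dedeni rugerunubo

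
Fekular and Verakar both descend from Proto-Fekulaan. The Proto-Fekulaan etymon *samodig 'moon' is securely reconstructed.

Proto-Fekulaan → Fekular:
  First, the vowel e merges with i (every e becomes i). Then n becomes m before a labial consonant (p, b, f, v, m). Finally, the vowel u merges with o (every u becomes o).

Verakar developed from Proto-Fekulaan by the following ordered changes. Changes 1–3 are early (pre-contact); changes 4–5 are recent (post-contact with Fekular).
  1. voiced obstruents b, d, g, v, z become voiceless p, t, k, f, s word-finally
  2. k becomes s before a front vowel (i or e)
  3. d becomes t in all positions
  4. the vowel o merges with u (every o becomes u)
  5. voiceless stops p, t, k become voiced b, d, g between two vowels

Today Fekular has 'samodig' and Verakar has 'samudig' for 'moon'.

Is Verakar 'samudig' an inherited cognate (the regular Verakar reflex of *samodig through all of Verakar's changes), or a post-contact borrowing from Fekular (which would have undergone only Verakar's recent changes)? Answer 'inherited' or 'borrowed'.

borrowed

If inherited, *samodig would pass through all of Verakar's changes:
Verakar: start from *samodig.
  rule 1 (final devoicing): samodig → samodik
  rule 2: no change — samodik
  rule 3 (unconditioned shift): samodik → samotik
  rule 4 (vowel merger): samotik → samutik
  rule 5 (intervocalic voicing): samutik → samudik
  ⇒ Verakar samudik
If borrowed from Fekular 'samodig' after the early changes, it would undergo only the recent ones:
  rule 4 (vowel merger): samodig → samudig
  rule 5 (intervocalic voicing): no change (samudig)
  ⇒ as a loan: samudig
Verakar 'samudig' matches the loan outcome 'samudig', not the inherited 'samudik' — it skipped the early Verakar changes, so it was borrowed from Fekular.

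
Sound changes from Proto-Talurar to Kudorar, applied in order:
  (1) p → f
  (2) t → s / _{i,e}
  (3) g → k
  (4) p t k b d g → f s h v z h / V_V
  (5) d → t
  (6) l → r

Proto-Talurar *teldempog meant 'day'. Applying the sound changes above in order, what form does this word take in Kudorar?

Kudorar: *teldempog
  teldempog → teldemfog   [unconditioned shift]
  teldemfog → seldemfog   [palatalisation]
  seldemfog → seldemfok   [unconditioned shift]
  seldemfok (rule 4 does not apply)
  seldemfok → seltemfok   [unconditioned shift]
  seltemfok → sertemfok   [unconditioned shift]
  giving Kudorar sertemfok.

sertemfok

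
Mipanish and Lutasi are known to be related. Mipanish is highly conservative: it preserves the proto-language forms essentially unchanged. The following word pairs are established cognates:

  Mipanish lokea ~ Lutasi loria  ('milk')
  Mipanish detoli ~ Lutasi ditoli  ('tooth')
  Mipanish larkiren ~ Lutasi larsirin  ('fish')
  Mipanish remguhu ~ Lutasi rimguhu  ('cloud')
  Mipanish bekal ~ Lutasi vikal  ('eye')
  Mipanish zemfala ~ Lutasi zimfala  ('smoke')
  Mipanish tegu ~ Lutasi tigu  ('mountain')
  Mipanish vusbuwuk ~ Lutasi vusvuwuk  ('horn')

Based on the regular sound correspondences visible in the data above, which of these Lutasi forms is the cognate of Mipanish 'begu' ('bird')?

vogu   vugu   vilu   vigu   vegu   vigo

vigu

bekal ~ vikal — Mipanish b corresponds to Lutasi v word-initially before a front vowel.
detoli ~ ditoli, bekal ~ vikal — Mipanish e corresponds to Lutasi i after a consonant, before a consonant other than r, m, n, p, b, f, v.
Applying these to Mipanish 'begu':
  begu → vegu   (b→v word-initially before a front vowel)
  vegu → vigu   (e→i after a consonant, before a consonant other than r, m, n, p, b, f, v)
So the Lutasi cognate is 'vigu'.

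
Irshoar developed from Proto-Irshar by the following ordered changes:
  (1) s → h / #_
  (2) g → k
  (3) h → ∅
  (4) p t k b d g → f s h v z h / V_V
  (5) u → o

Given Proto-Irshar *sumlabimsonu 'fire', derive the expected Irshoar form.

omlavimsono

Irshoar: *sumlabimsonu > humlabimsonu > umlabimsonu > umlavimsonu > omlavimsono  (by debuccalisation, h-loss, intervocalic lenition, vowel merger)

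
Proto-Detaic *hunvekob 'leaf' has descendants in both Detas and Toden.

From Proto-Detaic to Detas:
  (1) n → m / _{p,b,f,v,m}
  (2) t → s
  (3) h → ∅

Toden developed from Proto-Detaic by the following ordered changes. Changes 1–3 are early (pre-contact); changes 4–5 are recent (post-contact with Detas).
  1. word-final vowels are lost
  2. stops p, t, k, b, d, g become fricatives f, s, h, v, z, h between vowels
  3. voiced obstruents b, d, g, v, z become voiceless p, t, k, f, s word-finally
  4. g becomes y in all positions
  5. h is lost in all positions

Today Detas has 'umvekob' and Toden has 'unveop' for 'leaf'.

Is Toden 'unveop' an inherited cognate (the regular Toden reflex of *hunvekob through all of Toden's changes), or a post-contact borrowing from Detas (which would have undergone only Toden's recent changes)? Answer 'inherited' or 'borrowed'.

If inherited, *hunvekob would pass through all of Toden's changes:
Toden: start from *hunvekob.
  rule 1: no change — hunvekob
  rule 2 (intervocalic lenition): hunvekob → hunvehob
  rule 3 (final devoicing): hunvehob → hunvehop
  rule 4: no change — hunvehop
  rule 5 (h-loss): hunvehop → unveop
  ⇒ Toden unveop
If borrowed from Detas 'umvekob' after the early changes, it would undergo only the recent ones:
  rule 4 (unconditioned shift): no change (umvekob)
  rule 5 (h-loss): no change (umvekob)
  ⇒ as a loan: umvekob
Toden 'unveop' matches the inherited outcome exactly, so it is an inherited cognate, not a loan.

inherited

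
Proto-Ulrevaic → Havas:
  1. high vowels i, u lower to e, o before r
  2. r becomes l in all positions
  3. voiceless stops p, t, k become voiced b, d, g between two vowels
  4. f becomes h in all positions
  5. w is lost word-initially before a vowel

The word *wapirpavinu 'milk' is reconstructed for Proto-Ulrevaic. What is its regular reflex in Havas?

Havas: *wapirpavinu
  wapirpavinu → waperpavinu   [pre-rhotic lowering]
  waperpavinu → wapelpavinu   [unconditioned shift]
  wapelpavinu → wabelpavinu   [intervocalic voicing]
  wabelpavinu (rule 4 does not apply)
  wabelpavinu → abelpavinu   [glide loss]
  giving Havas abelpavinu.

abelpavinu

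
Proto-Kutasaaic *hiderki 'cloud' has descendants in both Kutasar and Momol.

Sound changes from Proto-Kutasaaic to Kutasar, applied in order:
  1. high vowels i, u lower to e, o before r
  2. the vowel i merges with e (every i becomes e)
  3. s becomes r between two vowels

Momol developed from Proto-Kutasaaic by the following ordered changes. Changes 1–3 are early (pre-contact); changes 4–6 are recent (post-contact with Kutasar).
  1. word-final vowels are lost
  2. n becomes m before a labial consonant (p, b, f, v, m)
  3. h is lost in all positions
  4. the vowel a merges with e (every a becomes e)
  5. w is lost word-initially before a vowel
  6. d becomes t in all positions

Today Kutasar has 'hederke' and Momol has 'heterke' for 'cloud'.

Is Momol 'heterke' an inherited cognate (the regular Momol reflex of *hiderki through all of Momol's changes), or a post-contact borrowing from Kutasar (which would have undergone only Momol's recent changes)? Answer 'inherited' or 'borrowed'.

If inherited, *hiderki would pass through all of Momol's changes:
Momol: *hiderki > hiderk > iderk > iterk  (by apocope, h-loss, unconditioned shift)
If borrowed from Kutasar 'hederke' after the early changes, it would undergo only the recent ones:
  rule 4 (vowel merger): no change (hederke)
  rule 5 (glide loss): no change (hederke)
  rule 6 (unconditioned shift): hederke → heterke
  ⇒ as a loan: heterke
Momol 'heterke' matches the loan outcome 'heterke', not the inherited 'iterk' — it skipped the early Momol changes, so it was borrowed from Kutasar.

borrowed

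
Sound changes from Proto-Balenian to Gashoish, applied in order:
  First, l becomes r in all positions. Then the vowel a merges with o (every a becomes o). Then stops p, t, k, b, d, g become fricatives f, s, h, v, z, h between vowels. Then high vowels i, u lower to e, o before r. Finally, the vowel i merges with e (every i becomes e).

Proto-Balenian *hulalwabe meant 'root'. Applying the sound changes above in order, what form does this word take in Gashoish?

hororwove

Gashoish: start from *hulalwabe.
  rule 1 (unconditioned shift): hulalwabe → hurarwabe
  rule 2 (vowel merger): hurarwabe → hurorwobe
  rule 3 (intervocalic lenition): hurorwobe → hurorwove
  rule 4 (pre-rhotic lowering): hurorwove → hororwove
  rule 5: no change — hororwove
  ⇒ Gashoish hororwove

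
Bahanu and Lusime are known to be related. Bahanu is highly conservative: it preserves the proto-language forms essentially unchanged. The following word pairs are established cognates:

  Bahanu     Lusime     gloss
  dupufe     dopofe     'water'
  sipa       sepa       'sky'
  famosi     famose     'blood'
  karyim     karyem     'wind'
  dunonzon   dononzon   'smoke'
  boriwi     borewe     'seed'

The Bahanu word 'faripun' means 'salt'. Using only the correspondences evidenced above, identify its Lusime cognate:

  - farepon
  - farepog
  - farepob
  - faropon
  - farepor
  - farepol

farepon

sipa ~ sepa — Bahanu i corresponds to Lusime e after a consonant, before a labial obstruent.
dunonzon ~ dononzon — Bahanu u corresponds to Lusime o after a consonant, before a nasal.
Applying these to Bahanu 'faripun':
  faripun → farepun   (i→e after a consonant, before a labial obstruent)
  farepun → farepon   (u→o after a consonant, before a nasal)
So the Lusime cognate is 'farepon'.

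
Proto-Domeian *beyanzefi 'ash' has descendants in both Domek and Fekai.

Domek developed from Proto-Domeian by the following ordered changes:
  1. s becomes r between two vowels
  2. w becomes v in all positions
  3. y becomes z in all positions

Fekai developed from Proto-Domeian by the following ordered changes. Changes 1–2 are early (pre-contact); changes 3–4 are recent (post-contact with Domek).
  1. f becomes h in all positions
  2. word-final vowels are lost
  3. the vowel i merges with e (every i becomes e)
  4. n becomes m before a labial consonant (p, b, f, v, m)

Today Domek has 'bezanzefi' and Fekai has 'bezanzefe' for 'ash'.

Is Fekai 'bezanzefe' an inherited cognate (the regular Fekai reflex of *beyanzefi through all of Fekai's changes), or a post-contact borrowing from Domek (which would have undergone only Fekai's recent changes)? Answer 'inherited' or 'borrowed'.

If inherited, *beyanzefi would pass through all of Fekai's changes:
Fekai: start from *beyanzefi.
  rule 1 (unconditioned shift): beyanzefi → beyanzehi
  rule 2 (apocope): beyanzehi → beyanzeh
  rule 3: no change — beyanzeh
  rule 4: no change — beyanzeh
  ⇒ Fekai beyanzeh
If borrowed from Domek 'bezanzefi' after the early changes, it would undergo only the recent ones:
  rule 3 (vowel merger): bezanzefi → bezanzefe
  rule 4 (nasal place assimilation): no change (bezanzefe)
  ⇒ as a loan: bezanzefe
Fekai 'bezanzefe' matches the loan outcome 'bezanzefe', not the inherited 'beyanzeh' — it skipped the early Fekai changes, so it was borrowed from Domek.

borrowed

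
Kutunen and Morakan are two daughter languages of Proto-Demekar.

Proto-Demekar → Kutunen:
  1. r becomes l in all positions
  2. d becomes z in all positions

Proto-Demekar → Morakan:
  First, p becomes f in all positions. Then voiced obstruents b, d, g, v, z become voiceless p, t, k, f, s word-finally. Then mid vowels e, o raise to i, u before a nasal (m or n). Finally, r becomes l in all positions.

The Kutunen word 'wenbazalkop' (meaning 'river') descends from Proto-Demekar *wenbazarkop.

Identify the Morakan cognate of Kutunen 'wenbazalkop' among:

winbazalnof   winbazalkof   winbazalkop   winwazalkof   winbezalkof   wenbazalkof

winbazalkof

Morakan: *wenbazarkop > wenbazarkof > winbazarkof > winbazalkof  (by unconditioned shift, pre-nasal raising, unconditioned shift)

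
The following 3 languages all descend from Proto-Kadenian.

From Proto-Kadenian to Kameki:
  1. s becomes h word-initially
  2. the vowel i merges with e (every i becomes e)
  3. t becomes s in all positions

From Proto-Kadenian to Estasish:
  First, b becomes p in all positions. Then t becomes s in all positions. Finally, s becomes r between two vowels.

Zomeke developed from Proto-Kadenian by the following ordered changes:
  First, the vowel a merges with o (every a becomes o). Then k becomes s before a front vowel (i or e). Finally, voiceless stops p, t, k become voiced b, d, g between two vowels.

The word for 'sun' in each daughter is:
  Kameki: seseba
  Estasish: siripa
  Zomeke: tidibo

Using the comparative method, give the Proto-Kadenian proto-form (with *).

*titiba

Position 6: Kameki has a, Estasish has a, Zomeke has o. Kameki preserves a here (none of its changes turn any other segment into a), so the proto-segment is *a.
Position 3: Kameki has s, Estasish has r, Zomeke has d. Taking the neighbouring segments as reconstructed: Kameki s could go back to *t or *s; Estasish r could go back to *t or *s or *r; Zomeke d could go back to *t or *d — the one source consistent with every daughter is *t.
Continuing position by position gives *titiba; check it forward:
Kameki: start from *titiba.
  rule 1: no change — titiba
  rule 2 (vowel merger): titiba → teteba
  rule 3 (unconditioned shift): teteba → seseba
  ⇒ Kameki seseba
Estasish: *titiba
  titiba → titipa   [unconditioned shift]
  titipa → sisipa   [unconditioned shift]
  sisipa → siripa   [rhotacism]
  giving Estasish siripa.
Zomeke: start from *titiba.
  rule 1 (vowel merger): titiba → titibo
  rule 2: no change — titibo
  rule 3 (intervocalic voicing): titibo → tidibo
  ⇒ Zomeke tidibo
Only *titiba yields all of Kameki seseba, Estasish siripa, Zomeke tidibo.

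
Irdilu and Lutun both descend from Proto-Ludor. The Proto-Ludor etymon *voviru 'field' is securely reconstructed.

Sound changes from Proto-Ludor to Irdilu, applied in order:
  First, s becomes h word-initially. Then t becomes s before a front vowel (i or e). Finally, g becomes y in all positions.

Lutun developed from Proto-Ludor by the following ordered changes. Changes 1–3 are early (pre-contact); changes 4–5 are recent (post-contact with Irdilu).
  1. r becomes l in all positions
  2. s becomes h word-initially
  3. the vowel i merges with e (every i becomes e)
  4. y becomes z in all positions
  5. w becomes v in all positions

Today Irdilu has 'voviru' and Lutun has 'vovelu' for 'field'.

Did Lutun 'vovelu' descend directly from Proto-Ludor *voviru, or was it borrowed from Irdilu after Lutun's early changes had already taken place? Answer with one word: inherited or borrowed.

inherited

If inherited, *voviru would pass through all of Lutun's changes:
Lutun: *voviru
  voviru → vovilu   [unconditioned shift]
  vovilu (rule 2 does not apply)
  vovilu → vovelu   [vowel merger]
  vovelu (rule 4 does not apply)
  vovelu (rule 5 does not apply)
  giving Lutun vovelu.
If borrowed from Irdilu 'voviru' after the early changes, it would undergo only the recent ones:
  rule 4 (unconditioned shift): no change (voviru)
  rule 5 (unconditioned shift): no change (voviru)
  ⇒ as a loan: voviru
Lutun 'vovelu' matches the inherited outcome exactly, so it is an inherited cognate, not a loan.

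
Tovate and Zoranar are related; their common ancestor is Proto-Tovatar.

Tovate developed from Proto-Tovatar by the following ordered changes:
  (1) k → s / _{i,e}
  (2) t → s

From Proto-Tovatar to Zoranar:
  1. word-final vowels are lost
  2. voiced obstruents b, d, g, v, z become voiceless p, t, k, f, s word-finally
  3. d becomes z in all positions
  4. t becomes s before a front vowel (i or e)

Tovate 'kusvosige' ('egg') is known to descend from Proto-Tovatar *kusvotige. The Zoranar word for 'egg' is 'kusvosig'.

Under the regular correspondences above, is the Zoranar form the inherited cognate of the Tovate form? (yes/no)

no

Derive the expected Zoranar reflex of *kusvotige:
Zoranar: start from *kusvotige.
  rule 1 (apocope): kusvotige → kusvotig
  rule 2 (final devoicing): kusvotig → kusvotik
  rule 3: no change — kusvotik
  rule 4 (palatalisation): kusvotik → kusvosik
  ⇒ Zoranar kusvosik
The regular Zoranar reflex would be 'kusvosik', but the attested form is 'kusvosig'. The correspondence is irregular, so they are not cognates (the Zoranar form has a different source).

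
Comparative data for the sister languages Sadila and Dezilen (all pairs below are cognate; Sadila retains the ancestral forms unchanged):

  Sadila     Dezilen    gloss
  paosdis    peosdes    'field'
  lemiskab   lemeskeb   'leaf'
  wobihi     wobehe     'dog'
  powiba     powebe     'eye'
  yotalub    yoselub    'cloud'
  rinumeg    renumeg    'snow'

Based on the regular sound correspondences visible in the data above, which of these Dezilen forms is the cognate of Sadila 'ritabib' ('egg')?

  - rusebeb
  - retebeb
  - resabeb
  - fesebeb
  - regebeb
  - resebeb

resebeb

paosdis ~ peosdes, lemiskab ~ lemeskeb — Sadila i corresponds to Dezilen e after a consonant, before a consonant other than r, m, n, p, b, f, v.
yotalub ~ yoselub — Sadila t corresponds to Dezilen s between vowels (before a back vowel).
lemiskab ~ lemeskeb — Sadila a corresponds to Dezilen e after a consonant, before a labial obstruent.
powiba ~ powebe — Sadila i corresponds to Dezilen e after a consonant, before a labial obstruent.
Applying these to Sadila 'ritabib':
  ritabib → retabib   (i→e after a consonant, before a consonant other than r, m, n, p, b, f, v)
  retabib → resabib   (t→s between vowels (before a back vowel))
  resabib → resebib   (a→e after a consonant, before a labial obstruent)
  resebib → resebeb   (i→e after a consonant, before a labial obstruent)
So the Dezilen cognate is 'resebeb'.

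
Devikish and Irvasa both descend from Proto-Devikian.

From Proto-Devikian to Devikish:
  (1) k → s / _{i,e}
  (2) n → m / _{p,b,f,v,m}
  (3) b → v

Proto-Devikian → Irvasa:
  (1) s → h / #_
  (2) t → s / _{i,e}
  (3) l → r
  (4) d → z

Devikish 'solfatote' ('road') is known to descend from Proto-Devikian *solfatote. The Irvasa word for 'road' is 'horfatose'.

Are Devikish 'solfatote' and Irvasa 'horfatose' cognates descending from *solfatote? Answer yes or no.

yes

Derive the expected Irvasa reflex of *solfatote:
Irvasa: *solfatote > holfatote > holfatose > horfatose  (by debuccalisation, palatalisation, unconditioned shift)
Irvasa 'horfatose' matches the regular reflex exactly, so the pair is cognate.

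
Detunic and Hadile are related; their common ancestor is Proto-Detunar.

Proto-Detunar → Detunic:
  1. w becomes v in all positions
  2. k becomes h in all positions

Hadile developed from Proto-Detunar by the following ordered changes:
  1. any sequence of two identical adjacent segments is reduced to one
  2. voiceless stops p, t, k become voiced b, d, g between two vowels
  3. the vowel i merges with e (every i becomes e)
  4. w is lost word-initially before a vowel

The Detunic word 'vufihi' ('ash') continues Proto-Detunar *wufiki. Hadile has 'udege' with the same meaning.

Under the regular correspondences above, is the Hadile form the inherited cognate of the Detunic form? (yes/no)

no

Derive the expected Hadile reflex of *wufiki:
Hadile: *wufiki
  wufiki (rule 1 does not apply)
  wufiki → wufigi   [intervocalic voicing]
  wufigi → wufege   [vowel merger]
  wufege → ufege   [glide loss]
  giving Hadile ufege.
The regular Hadile reflex would be 'ufege', but the attested form is 'udege'. The correspondence is irregular, so they are not cognates (the Hadile form has a different source).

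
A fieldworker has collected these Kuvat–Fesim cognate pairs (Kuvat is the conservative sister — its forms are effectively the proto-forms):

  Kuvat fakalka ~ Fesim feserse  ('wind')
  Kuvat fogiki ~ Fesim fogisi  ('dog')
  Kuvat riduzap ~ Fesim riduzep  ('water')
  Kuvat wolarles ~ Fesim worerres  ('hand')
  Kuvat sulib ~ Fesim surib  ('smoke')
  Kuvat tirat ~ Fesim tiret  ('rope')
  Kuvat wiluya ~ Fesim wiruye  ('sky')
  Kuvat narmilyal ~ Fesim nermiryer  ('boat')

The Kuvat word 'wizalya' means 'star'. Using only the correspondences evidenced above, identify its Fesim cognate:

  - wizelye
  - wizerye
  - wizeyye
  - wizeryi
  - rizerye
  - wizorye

wizerye

fakalka ~ feserse, tirat ~ tiret — Kuvat a corresponds to Fesim e after a consonant, before a consonant other than r, m, n, p, b, f, v.
fakalka ~ feserse, narmilyal ~ nermiryer — Kuvat l corresponds to Fesim r after a vowel, before a consonant other than r, m, n, p, b, f, v.
fakalka ~ feserse, wiluya ~ wiruye — Kuvat a corresponds to Fesim e word-finally.
Applying these to Kuvat 'wizalya':
  wizalya → wizelya   (a→e after a consonant, before a consonant other than r, m, n, p, b, f, v)
  wizelya → wizerya   (l→r after a vowel, before a consonant other than r, m, n, p, b, f, v)
  wizerya → wizerye   (a→e word-finally)
So the Fesim cognate is 'wizerye'.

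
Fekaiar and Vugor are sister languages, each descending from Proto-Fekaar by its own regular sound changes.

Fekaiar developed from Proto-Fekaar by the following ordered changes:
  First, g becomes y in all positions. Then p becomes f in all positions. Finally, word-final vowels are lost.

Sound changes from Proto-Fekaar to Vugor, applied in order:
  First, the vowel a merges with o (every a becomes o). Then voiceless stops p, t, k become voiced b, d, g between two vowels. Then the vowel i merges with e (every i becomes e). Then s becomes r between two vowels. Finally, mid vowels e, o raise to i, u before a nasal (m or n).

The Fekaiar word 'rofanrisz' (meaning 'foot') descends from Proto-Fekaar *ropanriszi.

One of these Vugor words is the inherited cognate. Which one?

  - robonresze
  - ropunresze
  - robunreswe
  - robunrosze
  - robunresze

Vugor: *ropanriszi
  ropanriszi → roponriszi   [vowel merger]
  roponriszi → robonriszi   [intervocalic voicing]
  robonriszi → robonresze   [vowel merger]
  robonresze (rule 4 does not apply)
  robonresze → robunresze   [pre-nasal raising]
  giving Vugor robunresze.

robunresze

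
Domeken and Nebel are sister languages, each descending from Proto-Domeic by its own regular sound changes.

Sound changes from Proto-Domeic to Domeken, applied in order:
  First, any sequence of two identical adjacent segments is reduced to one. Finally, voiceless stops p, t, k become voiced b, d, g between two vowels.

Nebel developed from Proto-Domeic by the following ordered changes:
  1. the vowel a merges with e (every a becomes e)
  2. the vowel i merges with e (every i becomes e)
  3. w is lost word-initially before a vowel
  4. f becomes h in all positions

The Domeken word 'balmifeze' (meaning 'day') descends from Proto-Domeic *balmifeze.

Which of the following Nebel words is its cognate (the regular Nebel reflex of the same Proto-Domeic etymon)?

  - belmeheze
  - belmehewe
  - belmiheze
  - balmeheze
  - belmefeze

belmeheze

Nebel: *balmifeze
  balmifeze → belmifeze   [vowel merger]
  belmifeze → belmefeze   [vowel merger]
  belmefeze (rule 3 does not apply)
  belmefeze → belmeheze   [unconditioned shift]
  giving Nebel belmeheze.
Only 'belmeheze' matches the regular Nebel development of *balmifeze.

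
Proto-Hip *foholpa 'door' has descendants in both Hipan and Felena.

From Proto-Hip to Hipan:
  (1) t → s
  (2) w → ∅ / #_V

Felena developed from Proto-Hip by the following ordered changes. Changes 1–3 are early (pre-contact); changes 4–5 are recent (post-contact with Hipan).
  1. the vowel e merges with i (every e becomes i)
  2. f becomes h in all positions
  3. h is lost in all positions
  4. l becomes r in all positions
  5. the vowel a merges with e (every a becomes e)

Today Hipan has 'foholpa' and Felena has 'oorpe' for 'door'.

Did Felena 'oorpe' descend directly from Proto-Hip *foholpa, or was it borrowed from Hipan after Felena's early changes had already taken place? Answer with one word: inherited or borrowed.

inherited

If inherited, *foholpa would pass through all of Felena's changes:
Felena: *foholpa > hoholpa > oolpa > oorpa > oorpe  (by unconditioned shift, h-loss, unconditioned shift, vowel merger)
If borrowed from Hipan 'foholpa' after the early changes, it would undergo only the recent ones:
  rule 4 (unconditioned shift): foholpa → fohorpa
  rule 5 (vowel merger): fohorpa → fohorpe
  ⇒ as a loan: fohorpe
Felena 'oorpe' matches the inherited outcome exactly, so it is an inherited cognate, not a loan.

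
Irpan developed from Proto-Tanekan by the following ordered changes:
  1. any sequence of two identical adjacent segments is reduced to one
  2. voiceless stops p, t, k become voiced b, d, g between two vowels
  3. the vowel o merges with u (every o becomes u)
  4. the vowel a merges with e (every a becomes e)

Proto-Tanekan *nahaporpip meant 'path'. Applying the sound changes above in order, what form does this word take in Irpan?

Irpan: *nahaporpip > nahaborpip > nahaburpip > neheburpip  (by intervocalic voicing, vowel merger, vowel merger)

neheburpip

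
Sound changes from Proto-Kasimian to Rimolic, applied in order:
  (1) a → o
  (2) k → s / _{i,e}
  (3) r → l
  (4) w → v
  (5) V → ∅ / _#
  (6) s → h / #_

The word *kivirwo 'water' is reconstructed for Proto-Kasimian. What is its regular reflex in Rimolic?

Rimolic: start from *kivirwo.
  rule 1: no change — kivirwo
  rule 2 (palatalisation): kivirwo → sivirwo
  rule 3 (unconditioned shift): sivirwo → sivilwo
  rule 4 (unconditioned shift): sivilwo → sivilvo
  rule 5 (apocope): sivilvo → sivilv
  rule 6 (debuccalisation): sivilv → hivilv
  ⇒ Rimolic hivilv

hivilv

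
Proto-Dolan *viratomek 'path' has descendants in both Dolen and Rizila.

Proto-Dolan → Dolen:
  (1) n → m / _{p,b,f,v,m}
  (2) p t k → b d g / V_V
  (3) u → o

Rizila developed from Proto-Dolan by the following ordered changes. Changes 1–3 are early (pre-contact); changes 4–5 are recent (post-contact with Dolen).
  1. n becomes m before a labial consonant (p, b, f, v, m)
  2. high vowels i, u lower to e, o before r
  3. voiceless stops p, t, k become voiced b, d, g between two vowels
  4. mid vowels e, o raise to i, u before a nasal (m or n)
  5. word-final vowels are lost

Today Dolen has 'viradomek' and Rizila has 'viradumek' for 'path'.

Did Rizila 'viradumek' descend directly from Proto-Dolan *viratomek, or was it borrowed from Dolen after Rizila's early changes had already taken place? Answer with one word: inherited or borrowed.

If inherited, *viratomek would pass through all of Rizila's changes:
Rizila: start from *viratomek.
  rule 1: no change — viratomek
  rule 2 (pre-rhotic lowering): viratomek → veratomek
  rule 3 (intervocalic voicing): veratomek → veradomek
  rule 4 (pre-nasal raising): veradomek → veradumek
  rule 5: no change — veradumek
  ⇒ Rizila veradumek
If borrowed from Dolen 'viradomek' after the early changes, it would undergo only the recent ones:
  rule 4 (pre-nasal raising): viradomek → viradumek
  rule 5 (apocope): no change (viradumek)
  ⇒ as a loan: viradumek
Rizila 'viradumek' matches the loan outcome 'viradumek', not the inherited 'veradumek' — it skipped the early Rizila changes, so it was borrowed from Dolen.

borrowed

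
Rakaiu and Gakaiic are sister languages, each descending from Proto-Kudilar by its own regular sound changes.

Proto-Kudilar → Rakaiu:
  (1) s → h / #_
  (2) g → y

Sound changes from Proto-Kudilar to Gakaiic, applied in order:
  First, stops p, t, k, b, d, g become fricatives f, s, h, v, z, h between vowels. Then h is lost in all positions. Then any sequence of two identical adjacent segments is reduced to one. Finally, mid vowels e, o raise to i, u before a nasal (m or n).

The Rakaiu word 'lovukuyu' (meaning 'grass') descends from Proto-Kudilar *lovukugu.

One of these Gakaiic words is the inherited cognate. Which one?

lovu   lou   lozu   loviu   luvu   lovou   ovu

Gakaiic: start from *lovukugu.
  rule 1 (intervocalic lenition): lovukugu → lovuhuhu
  rule 2 (h-loss): lovuhuhu → lovuuu
  rule 3 (degemination): lovuuu → lovu
  rule 4: no change — lovu
  ⇒ Gakaiic lovu

lovu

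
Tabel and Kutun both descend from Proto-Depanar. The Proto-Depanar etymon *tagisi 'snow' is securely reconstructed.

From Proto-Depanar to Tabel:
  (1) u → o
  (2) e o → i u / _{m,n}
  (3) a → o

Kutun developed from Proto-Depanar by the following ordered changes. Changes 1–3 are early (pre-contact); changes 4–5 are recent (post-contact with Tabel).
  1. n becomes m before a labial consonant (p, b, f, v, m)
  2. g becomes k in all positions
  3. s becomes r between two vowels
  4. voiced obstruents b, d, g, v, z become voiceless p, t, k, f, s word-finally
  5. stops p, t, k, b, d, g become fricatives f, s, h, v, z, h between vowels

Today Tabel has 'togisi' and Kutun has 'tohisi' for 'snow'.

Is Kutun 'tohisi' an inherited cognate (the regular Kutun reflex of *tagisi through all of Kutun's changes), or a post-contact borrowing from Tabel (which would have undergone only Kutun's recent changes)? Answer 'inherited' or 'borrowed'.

borrowed

If inherited, *tagisi would pass through all of Kutun's changes:
Kutun: *tagisi > takisi > takiri > tahiri  (by unconditioned shift, rhotacism, intervocalic lenition)
If borrowed from Tabel 'togisi' after the early changes, it would undergo only the recent ones:
  rule 4 (final devoicing): no change (togisi)
  rule 5 (intervocalic lenition): togisi → tohisi
  ⇒ as a loan: tohisi
Kutun 'tohisi' matches the loan outcome 'tohisi', not the inherited 'tahiri' — it skipped the early Kutun changes, so it was borrowed from Tabel.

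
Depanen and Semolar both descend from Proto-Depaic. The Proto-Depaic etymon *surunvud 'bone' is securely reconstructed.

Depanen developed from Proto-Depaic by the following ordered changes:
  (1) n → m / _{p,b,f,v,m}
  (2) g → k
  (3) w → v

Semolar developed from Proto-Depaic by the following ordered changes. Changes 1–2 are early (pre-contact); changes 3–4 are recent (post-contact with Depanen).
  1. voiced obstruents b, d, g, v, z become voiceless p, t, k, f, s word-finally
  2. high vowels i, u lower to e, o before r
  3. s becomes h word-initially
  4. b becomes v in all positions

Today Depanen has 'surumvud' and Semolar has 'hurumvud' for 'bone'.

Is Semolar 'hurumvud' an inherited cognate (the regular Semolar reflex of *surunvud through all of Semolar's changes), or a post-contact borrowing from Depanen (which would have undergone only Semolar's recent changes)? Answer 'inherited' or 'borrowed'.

borrowed

If inherited, *surunvud would pass through all of Semolar's changes:
Semolar: *surunvud > surunvut > sorunvut > horunvut  (by final devoicing, pre-rhotic lowering, debuccalisation)
If borrowed from Depanen 'surumvud' after the early changes, it would undergo only the recent ones:
  rule 3 (debuccalisation): surumvud → hurumvud
  rule 4 (unconditioned shift): no change (hurumvud)
  ⇒ as a loan: hurumvud
Semolar 'hurumvud' matches the loan outcome 'hurumvud', not the inherited 'horunvut' — it skipped the early Semolar changes, so it was borrowed from Depanen.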